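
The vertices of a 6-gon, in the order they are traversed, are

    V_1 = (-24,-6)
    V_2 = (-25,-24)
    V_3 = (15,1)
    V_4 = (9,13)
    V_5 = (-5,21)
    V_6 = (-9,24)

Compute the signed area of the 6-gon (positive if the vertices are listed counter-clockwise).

950

Cross-terms: 426, 335, 186, 254, 69, 630  ⇒  Σ = 1900
Signed area = Σ/2 = 950 (positive ⇒ counter-clockwise traversal).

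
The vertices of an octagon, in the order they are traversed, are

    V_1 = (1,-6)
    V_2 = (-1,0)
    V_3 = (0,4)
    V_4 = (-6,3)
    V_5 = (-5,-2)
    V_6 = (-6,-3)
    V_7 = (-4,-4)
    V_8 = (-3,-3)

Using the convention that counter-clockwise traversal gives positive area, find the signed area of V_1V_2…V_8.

Apply the shoelace formula: 2A = Σ (x_i·y_{i+1} − x_{i+1}·y_i), indices taken mod 8.
V_1→V_2: (1)(0) − (-1)(-6) = -6
V_2→V_3: (-1)(4) − (0)(0) = -4
V_3→V_4: (0)(3) − (-6)(4) = 24
V_4→V_5: (-6)(-2) − (-5)(3) = 27
V_5→V_6: (-5)(-3) − (-6)(-2) = 3
V_6→V_7: (-6)(-4) − (-4)(-3) = 12
V_7→V_8: (-4)(-3) − (-3)(-4) = 0
V_8→V_1: (-3)(-6) − (1)(-3) = 21
Σ = 77
Signed area = Σ/2 = 38.5 (positive ⇒ counter-clockwise traversal).

38.5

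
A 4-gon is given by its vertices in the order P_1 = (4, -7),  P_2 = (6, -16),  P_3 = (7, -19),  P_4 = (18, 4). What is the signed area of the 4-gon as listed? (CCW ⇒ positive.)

102

Apply the surveyor's formula: 2A = Σ (x_i·y_{i+1} − x_{i+1}·y_i), indices taken mod 4.
P_1→P_2: (4)(-16) − (6)(-7) = -22
P_2→P_3: (6)(-19) − (7)(-16) = -2
P_3→P_4: (7)(4) − (18)(-19) = 370
P_4→P_1: (18)(-7) − (4)(4) = -142
Σ = 204
Signed area = Σ/2 = 102 (positive ⇒ counter-clockwise traversal).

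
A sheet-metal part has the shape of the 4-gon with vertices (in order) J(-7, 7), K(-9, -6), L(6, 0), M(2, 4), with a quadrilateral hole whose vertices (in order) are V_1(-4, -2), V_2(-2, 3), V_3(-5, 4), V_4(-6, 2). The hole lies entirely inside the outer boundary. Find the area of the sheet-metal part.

91

Outer boundary:
Apply the shoelace (surveyor's) formula: 2A = Σ (x_i·y_{i+1} − x_{i+1}·y_i), indices taken mod 4.
J→K: (-7)(-6) − (-9)(7) = 105
K→L: (-9)(0) − (6)(-6) = 36
L→M: (6)(4) − (2)(0) = 24
M→J: (2)(7) − (-7)(4) = 42
Σ = 207
Area = |Σ|/2 = 103.5.
Hole:
Apply Gauss's area formula: 2A = Σ (x_i·y_{i+1} − x_{i+1}·y_i), indices taken mod 4.
Σ = (-16) + (7) + (14) + (20) = 25
Area = |Σ|/2 = 12.5.
Net area = 103.5 − 12.5 = 91.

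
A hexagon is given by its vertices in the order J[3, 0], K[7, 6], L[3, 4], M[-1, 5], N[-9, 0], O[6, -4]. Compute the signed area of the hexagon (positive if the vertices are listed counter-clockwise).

70

J→K: (3)(6) − (7)(0) = 18
K→L: (7)(4) − (3)(6) = 10
L→M: (3)(5) − (-1)(4) = 19
M→N: (-1)(0) − (-9)(5) = 45
N→O: (-9)(-4) − (6)(0) = 36
O→J: (6)(0) − (3)(-4) = 12
Σ = 140
Signed area = Σ/2 = 70 (positive ⇒ counter-clockwise traversal).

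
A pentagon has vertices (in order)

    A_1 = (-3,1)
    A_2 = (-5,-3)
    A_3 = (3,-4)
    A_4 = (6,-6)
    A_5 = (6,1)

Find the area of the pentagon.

Cross-terms: 14, 29, 6, 42, 9  ⇒  Σ = 100
Area = |Σ|/2 = 50.

50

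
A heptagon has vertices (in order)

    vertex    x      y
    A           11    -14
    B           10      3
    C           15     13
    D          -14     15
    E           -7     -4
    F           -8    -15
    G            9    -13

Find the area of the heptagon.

Cross-terms: 173, 85, 407, 161, 73, 239, 17  ⇒  Σ = 1155
Area = |Σ|/2 = 577.5.

577.5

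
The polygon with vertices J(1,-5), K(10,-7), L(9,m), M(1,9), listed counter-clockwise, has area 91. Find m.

The doubled signed area Σ (x_i y_{i+1} − x_{i+1} y_i) is linear in m.
With m=0 it equals 173; the coefficient of m is 9 (from the two edges through L).
So 9·m + 173 = 2·91 = 182 ⇒ m = 1.

1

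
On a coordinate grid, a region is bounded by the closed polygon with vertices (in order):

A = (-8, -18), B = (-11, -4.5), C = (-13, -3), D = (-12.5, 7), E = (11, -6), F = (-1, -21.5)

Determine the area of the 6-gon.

357.25

Apply the surveyor's formula: 2A = Σ (x_i·y_{i+1} − x_{i+1}·y_i), indices taken mod 6.
Cross-terms: -162, -25.5, -128.5, -2, -242.5, -154  ⇒  Σ = -714.5
Area = |Σ|/2 = 357.25.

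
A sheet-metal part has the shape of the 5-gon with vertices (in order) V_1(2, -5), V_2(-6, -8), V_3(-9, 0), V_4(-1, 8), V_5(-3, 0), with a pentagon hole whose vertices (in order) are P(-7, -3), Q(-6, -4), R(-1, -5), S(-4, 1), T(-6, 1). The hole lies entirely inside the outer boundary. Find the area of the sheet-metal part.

54.5

Outer boundary:
Σ = (-46) + (-72) + (-72) + (24) + (15) = -151
Area = |Σ|/2 = 75.5.
Hole:
Cross-terms: 10, 26, -21, 2, 25  ⇒  Σ = 42
Area = |Σ|/2 = 21.
Net area = 75.5 − 21 = 54.5.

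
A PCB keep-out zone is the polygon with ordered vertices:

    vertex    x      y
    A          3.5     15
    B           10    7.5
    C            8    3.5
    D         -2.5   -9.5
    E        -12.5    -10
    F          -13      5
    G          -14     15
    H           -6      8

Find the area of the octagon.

Apply the shoelace formula: 2A = Σ (x_i·y_{i+1} − x_{i+1}·y_i), indices taken mod 8.
Σ = (-123.75) + (-25) + (-67.25) + (-93.75) + (-192.5) + (-125) + (-22) + (-118) = -767.25
Area = |Σ|/2 = 383.625.

383.625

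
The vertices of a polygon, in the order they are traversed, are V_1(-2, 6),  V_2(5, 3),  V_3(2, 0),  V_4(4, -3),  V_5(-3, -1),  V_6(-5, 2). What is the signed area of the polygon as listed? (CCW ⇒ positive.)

-49

Apply the shoelace (surveyor's) formula: 2A = Σ (x_i·y_{i+1} − x_{i+1}·y_i), indices taken mod 6.
Σ = (-36) + (-6) + (-6) + (-13) + (-11) + (-26) = -98
Signed area = Σ/2 = -49 (negative ⇒ clockwise traversal).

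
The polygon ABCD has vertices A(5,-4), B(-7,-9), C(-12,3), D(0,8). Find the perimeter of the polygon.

52

|AB| = √((-12)² + (-5)²) = √169 = 13
|BC| = √((-5)² + (12)²) = √169 = 13
|CD| = √((12)² + (5)²) = √169 = 13
|DA| = √((5)² + (-12)²) = √169 = 13
Perimeter = 13 + 13 + 13 + 13 = 52.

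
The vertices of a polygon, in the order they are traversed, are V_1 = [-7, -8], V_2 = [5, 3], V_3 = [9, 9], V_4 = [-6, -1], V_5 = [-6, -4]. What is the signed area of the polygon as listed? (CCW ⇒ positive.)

Apply the surveyor's formula: 2A = Σ (x_i·y_{i+1} − x_{i+1}·y_i), indices taken mod 5.
V_1→V_2: (-7)(3) − (5)(-8) = 19
V_2→V_3: (5)(9) − (9)(3) = 18
V_3→V_4: (9)(-1) − (-6)(9) = 45
V_4→V_5: (-6)(-4) − (-6)(-1) = 18
V_5→V_1: (-6)(-8) − (-7)(-4) = 20
Σ = 120
Signed area = Σ/2 = 60 (positive ⇒ counter-clockwise traversal).

60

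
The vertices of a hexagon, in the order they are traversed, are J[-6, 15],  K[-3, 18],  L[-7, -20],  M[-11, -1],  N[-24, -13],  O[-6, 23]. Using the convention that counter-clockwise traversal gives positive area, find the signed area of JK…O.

Σ = (-63) + (186) + (-213) + (119) + (-630) + (48) = -553
Signed area = Σ/2 = -276.5 (negative ⇒ clockwise traversal).

-276.5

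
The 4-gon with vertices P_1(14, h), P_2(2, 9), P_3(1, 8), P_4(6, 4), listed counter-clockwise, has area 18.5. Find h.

The doubled signed area Σ (x_i y_{i+1} − x_{i+1} y_i) is linear in h.
With h=0 it equals 33; the coefficient of h is 4 (from the two edges through P_1).
So 4·h + 33 = 2·18.5 = 37 ⇒ h = 1.

1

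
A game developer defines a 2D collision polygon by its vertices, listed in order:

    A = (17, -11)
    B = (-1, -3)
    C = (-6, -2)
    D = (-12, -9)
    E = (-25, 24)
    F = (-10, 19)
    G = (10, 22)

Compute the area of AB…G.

845

Apply the shoelace formula: 2A = Σ (x_i·y_{i+1} − x_{i+1}·y_i), indices taken mod 7.
A→B: (17)(-3) − (-1)(-11) = -62
B→C: (-1)(-2) − (-6)(-3) = -16
C→D: (-6)(-9) − (-12)(-2) = 30
D→E: (-12)(24) − (-25)(-9) = -513
E→F: (-25)(19) − (-10)(24) = -235
F→G: (-10)(22) − (10)(19) = -410
G→A: (10)(-11) − (17)(22) = -484
Σ = -1690
Area = |Σ|/2 = 845.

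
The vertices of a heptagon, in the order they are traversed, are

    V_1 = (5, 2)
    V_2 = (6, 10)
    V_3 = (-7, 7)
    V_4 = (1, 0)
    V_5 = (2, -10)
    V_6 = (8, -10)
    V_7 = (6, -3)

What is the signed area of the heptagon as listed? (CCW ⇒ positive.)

Σ = (38) + (112) + (-7) + (-10) + (60) + (36) + (27) = 256
Signed area = Σ/2 = 128 (positive ⇒ counter-clockwise traversal).

128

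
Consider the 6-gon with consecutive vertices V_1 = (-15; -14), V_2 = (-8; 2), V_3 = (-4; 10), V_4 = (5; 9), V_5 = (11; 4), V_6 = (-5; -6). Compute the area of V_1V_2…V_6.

Cross-terms: -142, -72, -86, -79, -46, -20  ⇒  Σ = -445
Area = |Σ|/2 = 222.5.

222.5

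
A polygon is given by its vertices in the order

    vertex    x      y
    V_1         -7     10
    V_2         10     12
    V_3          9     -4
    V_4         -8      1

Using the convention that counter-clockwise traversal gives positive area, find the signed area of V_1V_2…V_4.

-214

Apply Gauss's area formula: 2A = Σ (x_i·y_{i+1} − x_{i+1}·y_i), indices taken mod 4.
Cross-terms: -184, -148, -23, -73  ⇒  Σ = -428
Signed area = Σ/2 = -214 (negative ⇒ clockwise traversal).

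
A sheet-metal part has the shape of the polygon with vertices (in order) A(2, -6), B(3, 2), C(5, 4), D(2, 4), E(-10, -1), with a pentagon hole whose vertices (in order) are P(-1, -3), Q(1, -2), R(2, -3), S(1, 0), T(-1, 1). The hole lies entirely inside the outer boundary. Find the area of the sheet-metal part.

Outer boundary:
Σ = (22) + (2) + (12) + (38) + (62) = 136
Area = |Σ|/2 = 68.
Hole:
Apply Gauss's area formula: 2A = Σ (x_i·y_{i+1} − x_{i+1}·y_i), indices taken mod 5.
Cross-terms: 5, 1, 3, 1, 4  ⇒  Σ = 14
Area = |Σ|/2 = 7.
Net area = 68 − 7 = 61.

61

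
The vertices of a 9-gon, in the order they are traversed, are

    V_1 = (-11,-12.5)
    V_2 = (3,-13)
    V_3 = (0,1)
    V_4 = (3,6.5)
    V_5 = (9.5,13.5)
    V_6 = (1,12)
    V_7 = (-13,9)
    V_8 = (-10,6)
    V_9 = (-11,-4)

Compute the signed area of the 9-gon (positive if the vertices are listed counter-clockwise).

Cross-terms: 180.5, 3, -3, -21.25, 100.5, 165, 12, 106, 93.5  ⇒  Σ = 636.25
Signed area = Σ/2 = 318.125 (positive ⇒ counter-clockwise traversal).

318.125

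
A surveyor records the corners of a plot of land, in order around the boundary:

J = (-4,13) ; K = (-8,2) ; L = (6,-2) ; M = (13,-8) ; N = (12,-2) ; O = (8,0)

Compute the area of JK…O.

Cross-terms: 96, 4, -22, 70, 16, 104  ⇒  Σ = 268
Area = |Σ|/2 = 134.

134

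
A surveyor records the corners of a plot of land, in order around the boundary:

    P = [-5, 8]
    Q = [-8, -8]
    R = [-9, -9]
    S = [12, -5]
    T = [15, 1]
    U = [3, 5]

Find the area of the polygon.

Apply Gauss's area formula: 2A = Σ (x_i·y_{i+1} − x_{i+1}·y_i), indices taken mod 6.
P→Q: (-5)(-8) − (-8)(8) = 104
Q→R: (-8)(-9) − (-9)(-8) = 0
R→S: (-9)(-5) − (12)(-9) = 153
S→T: (12)(1) − (15)(-5) = 87
T→U: (15)(5) − (3)(1) = 72
U→P: (3)(8) − (-5)(5) = 49
Σ = 465
Area = |Σ|/2 = 232.5.

232.5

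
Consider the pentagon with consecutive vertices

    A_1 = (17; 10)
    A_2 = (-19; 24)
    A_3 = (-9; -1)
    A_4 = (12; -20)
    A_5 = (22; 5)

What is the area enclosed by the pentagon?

830

Apply the shoelace formula: 2A = Σ (x_i·y_{i+1} − x_{i+1}·y_i), indices taken mod 5.
Σ = (598) + (235) + (192) + (500) + (135) = 1660
Area = |Σ|/2 = 830.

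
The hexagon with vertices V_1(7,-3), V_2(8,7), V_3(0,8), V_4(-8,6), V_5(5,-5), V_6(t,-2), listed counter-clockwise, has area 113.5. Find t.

6

Write out the shoelace sum; only the two edges meeting at V_6 involve t:
2·Area = [(5·(-2) − t·(-5)) + (t·(-3) − 7·(-2))] + 211
       = 2·t + 215 = 227
⇒ t = 6.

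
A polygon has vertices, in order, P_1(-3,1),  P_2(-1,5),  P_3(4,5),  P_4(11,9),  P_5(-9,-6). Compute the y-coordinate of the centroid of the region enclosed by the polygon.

Apply the shoelace formula. First the cross-terms c_i = x_i·y_{i+1} − x_{i+1}·y_i:
  -14, -25, -19, 15, -27  ⇒  2A = -70, A = -35.
Then Σ (y_i + y_{i+1})·c_i = -420, so ȳ = -420 / (6·(-35)) = 2.

2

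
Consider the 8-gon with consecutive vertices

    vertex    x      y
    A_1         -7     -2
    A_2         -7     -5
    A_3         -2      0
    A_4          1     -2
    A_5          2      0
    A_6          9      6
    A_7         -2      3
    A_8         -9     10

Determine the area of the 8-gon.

Cross-terms: 21, -10, 4, 4, 12, 39, 7, 88  ⇒  Σ = 165
Area = |Σ|/2 = 82.5.

82.5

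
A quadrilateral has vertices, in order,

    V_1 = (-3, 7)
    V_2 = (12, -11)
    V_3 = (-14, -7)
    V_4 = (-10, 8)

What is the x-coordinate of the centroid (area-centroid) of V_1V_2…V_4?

-151/47

Apply the shoelace formula. First the cross-terms c_i = x_i·y_{i+1} − x_{i+1}·y_i:
  -51, -238, -182, -46  ⇒  2A = -517, A = -258.5.
Then Σ (x_i + x_{i+1})·c_i = 4983, so x̄ = 4983 / (6·(-258.5)) = -151/47.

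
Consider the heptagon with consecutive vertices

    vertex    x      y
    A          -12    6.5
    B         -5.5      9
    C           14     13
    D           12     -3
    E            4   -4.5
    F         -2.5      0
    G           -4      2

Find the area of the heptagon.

264

A→B: (-12)(9) − (-5.5)(6.5) = -72.25
B→C: (-5.5)(13) − (14)(9) = -197.5
C→D: (14)(-3) − (12)(13) = -198
D→E: (12)(-4.5) − (4)(-3) = -42
E→F: (4)(0) − (-2.5)(-4.5) = -11.25
F→G: (-2.5)(2) − (-4)(0) = -5
G→A: (-4)(6.5) − (-12)(2) = -2
Σ = -528
Area = |Σ|/2 = 264.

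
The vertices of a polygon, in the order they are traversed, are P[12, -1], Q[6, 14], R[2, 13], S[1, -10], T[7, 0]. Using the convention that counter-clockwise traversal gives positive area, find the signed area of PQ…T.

127

Apply Gauss's area formula: 2A = Σ (x_i·y_{i+1} − x_{i+1}·y_i), indices taken mod 5.
Σ = (174) + (50) + (-33) + (70) + (-7) = 254
Signed area = Σ/2 = 127 (positive ⇒ counter-clockwise traversal).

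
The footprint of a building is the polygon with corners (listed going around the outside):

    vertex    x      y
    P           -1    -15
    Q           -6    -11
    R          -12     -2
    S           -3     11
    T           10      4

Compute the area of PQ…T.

302.5

Apply Gauss's area formula: 2A = Σ (x_i·y_{i+1} − x_{i+1}·y_i), indices taken mod 5.
Σ = (-79) + (-120) + (-138) + (-122) + (-146) = -605
Area = |Σ|/2 = 302.5.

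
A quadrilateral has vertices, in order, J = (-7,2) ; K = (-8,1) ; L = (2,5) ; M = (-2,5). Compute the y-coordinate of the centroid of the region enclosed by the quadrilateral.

Apply Gauss's area formula. First the cross-terms c_i = x_i·y_{i+1} − x_{i+1}·y_i:
  9, -42, 20, 31  ⇒  2A = 18, A = 9.
Then Σ (y_i + y_{i+1})·c_i = 192, so ȳ = 192 / (6·9) = 32/9.

32/9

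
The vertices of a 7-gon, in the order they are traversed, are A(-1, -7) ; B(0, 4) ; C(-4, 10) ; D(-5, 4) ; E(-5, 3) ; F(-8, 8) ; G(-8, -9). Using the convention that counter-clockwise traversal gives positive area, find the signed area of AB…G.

Apply Gauss's area formula: 2A = Σ (x_i·y_{i+1} − x_{i+1}·y_i), indices taken mod 7.
A→B: (-1)(4) − (0)(-7) = -4
B→C: (0)(10) − (-4)(4) = 16
C→D: (-4)(4) − (-5)(10) = 34
D→E: (-5)(3) − (-5)(4) = 5
E→F: (-5)(8) − (-8)(3) = -16
F→G: (-8)(-9) − (-8)(8) = 136
G→A: (-8)(-7) − (-1)(-9) = 47
Σ = 218
Signed area = Σ/2 = 109 (positive ⇒ counter-clockwise traversal).

109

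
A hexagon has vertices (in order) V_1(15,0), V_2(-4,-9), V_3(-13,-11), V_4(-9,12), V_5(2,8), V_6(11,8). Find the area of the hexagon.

V_1→V_2: (15)(-9) − (-4)(0) = -135
V_2→V_3: (-4)(-11) − (-13)(-9) = -73
V_3→V_4: (-13)(12) − (-9)(-11) = -255
V_4→V_5: (-9)(8) − (2)(12) = -96
V_5→V_6: (2)(8) − (11)(8) = -72
V_6→V_1: (11)(0) − (15)(8) = -120
Σ = -751
Area = |Σ|/2 = 375.5.

375.5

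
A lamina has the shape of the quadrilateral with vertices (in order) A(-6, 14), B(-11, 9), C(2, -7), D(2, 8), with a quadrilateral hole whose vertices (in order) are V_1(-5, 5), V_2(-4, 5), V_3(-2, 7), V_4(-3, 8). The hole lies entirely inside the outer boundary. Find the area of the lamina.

Outer boundary:
Apply the shoelace formula: 2A = Σ (x_i·y_{i+1} − x_{i+1}·y_i), indices taken mod 4.
A→B: (-6)(9) − (-11)(14) = 100
B→C: (-11)(-7) − (2)(9) = 59
C→D: (2)(8) − (2)(-7) = 30
D→A: (2)(14) − (-6)(8) = 76
Σ = 265
Area = |Σ|/2 = 132.5.
Hole:
Apply the shoelace formula: 2A = Σ (x_i·y_{i+1} − x_{i+1}·y_i), indices taken mod 4.
Cross-terms: -5, -18, 5, 25  ⇒  Σ = 7
Area = |Σ|/2 = 3.5.
Net area = 132.5 − 3.5 = 129.

129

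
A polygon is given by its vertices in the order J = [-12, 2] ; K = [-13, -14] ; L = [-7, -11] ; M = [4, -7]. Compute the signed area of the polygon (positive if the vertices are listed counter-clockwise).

128

Apply the shoelace formula: 2A = Σ (x_i·y_{i+1} − x_{i+1}·y_i), indices taken mod 4.
J→K: (-12)(-14) − (-13)(2) = 194
K→L: (-13)(-11) − (-7)(-14) = 45
L→M: (-7)(-7) − (4)(-11) = 93
M→J: (4)(2) − (-12)(-7) = -76
Σ = 256
Signed area = Σ/2 = 128 (positive ⇒ counter-clockwise traversal).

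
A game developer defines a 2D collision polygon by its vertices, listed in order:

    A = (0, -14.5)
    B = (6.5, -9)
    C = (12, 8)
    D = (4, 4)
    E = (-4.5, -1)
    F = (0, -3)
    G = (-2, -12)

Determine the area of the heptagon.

160.375

Apply the shoelace formula: 2A = Σ (x_i·y_{i+1} − x_{i+1}·y_i), indices taken mod 7.
Σ = (94.25) + (160) + (16) + (14) + (13.5) + (-6) + (29) = 320.75
Area = |Σ|/2 = 160.375.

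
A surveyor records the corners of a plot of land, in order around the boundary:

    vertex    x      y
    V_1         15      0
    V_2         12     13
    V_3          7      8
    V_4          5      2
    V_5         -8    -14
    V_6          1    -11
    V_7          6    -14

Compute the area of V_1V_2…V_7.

Apply Gauss's area formula: 2A = Σ (x_i·y_{i+1} − x_{i+1}·y_i), indices taken mod 7.
V_1→V_2: (15)(13) − (12)(0) = 195
V_2→V_3: (12)(8) − (7)(13) = 5
V_3→V_4: (7)(2) − (5)(8) = -26
V_4→V_5: (5)(-14) − (-8)(2) = -54
V_5→V_6: (-8)(-11) − (1)(-14) = 102
V_6→V_7: (1)(-14) − (6)(-11) = 52
V_7→V_1: (6)(0) − (15)(-14) = 210
Σ = 484
Area = |Σ|/2 = 242.

242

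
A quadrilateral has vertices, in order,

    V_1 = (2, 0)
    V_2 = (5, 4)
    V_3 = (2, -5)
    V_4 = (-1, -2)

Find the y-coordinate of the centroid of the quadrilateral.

Apply Gauss's area formula. First the cross-terms c_i = x_i·y_{i+1} − x_{i+1}·y_i:
  8, -33, -9, 4  ⇒  2A = -30, A = -15.
Then Σ (y_i + y_{i+1})·c_i = 120, so ȳ = 120 / (6·(-15)) = -4/3.

-4/3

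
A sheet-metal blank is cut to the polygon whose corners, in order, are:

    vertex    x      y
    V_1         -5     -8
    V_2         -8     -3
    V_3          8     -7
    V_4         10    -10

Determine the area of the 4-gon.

Σ = (-49) + (80) + (-10) + (-130) = -109
Area = |Σ|/2 = 54.5.

54.5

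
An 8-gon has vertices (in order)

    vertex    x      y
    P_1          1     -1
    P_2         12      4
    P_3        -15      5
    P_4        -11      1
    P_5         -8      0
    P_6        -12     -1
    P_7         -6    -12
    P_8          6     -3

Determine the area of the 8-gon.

208.5

Apply the shoelace (surveyor's) formula: 2A = Σ (x_i·y_{i+1} − x_{i+1}·y_i), indices taken mod 8.
Cross-terms: 16, 120, 40, 8, 8, 138, 90, -3  ⇒  Σ = 417
Area = |Σ|/2 = 208.5.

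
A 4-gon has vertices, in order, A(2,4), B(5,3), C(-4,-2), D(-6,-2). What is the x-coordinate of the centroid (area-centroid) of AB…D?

Apply Gauss's area formula. First the cross-terms c_i = x_i·y_{i+1} − x_{i+1}·y_i:
  -14, 2, -4, -20  ⇒  2A = -36, A = -18.
Then Σ (x_i + x_{i+1})·c_i = 24, so x̄ = 24 / (6·(-18)) = -2/9.

-2/9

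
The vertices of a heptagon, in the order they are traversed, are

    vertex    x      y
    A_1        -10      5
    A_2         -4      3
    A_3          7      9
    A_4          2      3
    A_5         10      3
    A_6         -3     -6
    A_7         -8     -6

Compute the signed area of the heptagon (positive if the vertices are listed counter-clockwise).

Apply the shoelace (surveyor's) formula: 2A = Σ (x_i·y_{i+1} − x_{i+1}·y_i), indices taken mod 7.
Σ = (-10) + (-57) + (3) + (-24) + (-51) + (-30) + (-100) = -269
Signed area = Σ/2 = -134.5 (negative ⇒ clockwise traversal).

-134.5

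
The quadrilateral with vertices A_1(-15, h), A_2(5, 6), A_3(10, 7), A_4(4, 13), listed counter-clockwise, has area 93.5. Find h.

-5

The doubled signed area Σ (x_i y_{i+1} − x_{i+1} y_i) is linear in h.
With h=0 it equals 182; the coefficient of h is -1 (from the two edges through A_1).
So -1·h + 182 = 2·93.5 = 187 ⇒ h = -5.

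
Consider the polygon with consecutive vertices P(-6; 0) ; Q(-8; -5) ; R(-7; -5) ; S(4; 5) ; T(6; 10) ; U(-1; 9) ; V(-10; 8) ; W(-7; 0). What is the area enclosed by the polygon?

116

Cross-terms: 30, 5, -15, 10, 64, 82, 56, 0  ⇒  Σ = 232
Area = |Σ|/2 = 116.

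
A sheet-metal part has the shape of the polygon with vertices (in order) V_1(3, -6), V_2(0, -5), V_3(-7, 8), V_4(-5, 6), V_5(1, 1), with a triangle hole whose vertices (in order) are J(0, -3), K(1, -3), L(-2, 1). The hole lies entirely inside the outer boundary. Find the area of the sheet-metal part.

34

Outer boundary:
Cross-terms: -15, -35, -2, -11, -9  ⇒  Σ = -72
Area = |Σ|/2 = 36.
Hole:
Apply the shoelace formula: 2A = Σ (x_i·y_{i+1} − x_{i+1}·y_i), indices taken mod 3.
J→K: (0)(-3) − (1)(-3) = 3
K→L: (1)(1) − (-2)(-3) = -5
L→J: (-2)(-3) − (0)(1) = 6
Σ = 4
Area = |Σ|/2 = 2.
Net area = 36 − 2 = 34.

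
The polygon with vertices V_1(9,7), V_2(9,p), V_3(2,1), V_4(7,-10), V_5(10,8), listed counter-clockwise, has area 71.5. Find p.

10

The doubled signed area Σ (x_i y_{i+1} − x_{i+1} y_i) is linear in p.
With p=0 it equals 73; the coefficient of p is 7 (from the two edges through V_2).
So 7·p + 73 = 2·71.5 = 143 ⇒ p = 10.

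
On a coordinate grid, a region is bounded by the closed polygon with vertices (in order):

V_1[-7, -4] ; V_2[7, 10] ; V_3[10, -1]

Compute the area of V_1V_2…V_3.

98

Σ = (-42) + (-107) + (-47) = -196
Area = |Σ|/2 = 98.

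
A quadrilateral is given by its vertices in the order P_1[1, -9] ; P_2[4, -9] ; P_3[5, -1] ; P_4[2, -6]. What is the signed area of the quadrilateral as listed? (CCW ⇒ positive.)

14

Σ = (27) + (41) + (-28) + (-12) = 28
Signed area = Σ/2 = 14 (positive ⇒ counter-clockwise traversal).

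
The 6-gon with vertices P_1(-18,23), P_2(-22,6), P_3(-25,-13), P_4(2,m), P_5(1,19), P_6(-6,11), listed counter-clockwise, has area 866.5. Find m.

-25

The doubled signed area Σ (x_i y_{i+1} − x_{i+1} y_i) is linear in m.
With m=0 it equals 1083; the coefficient of m is -26 (from the two edges through P_4).
So -26·m + 1083 = 2·866.5 = 1733 ⇒ m = -25.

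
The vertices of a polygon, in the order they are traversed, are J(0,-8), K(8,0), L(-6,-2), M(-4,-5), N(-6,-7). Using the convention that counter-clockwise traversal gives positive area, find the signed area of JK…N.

58

Apply the shoelace formula: 2A = Σ (x_i·y_{i+1} − x_{i+1}·y_i), indices taken mod 5.
Cross-terms: 64, -16, 22, -2, 48  ⇒  Σ = 116
Signed area = Σ/2 = 58 (positive ⇒ counter-clockwise traversal).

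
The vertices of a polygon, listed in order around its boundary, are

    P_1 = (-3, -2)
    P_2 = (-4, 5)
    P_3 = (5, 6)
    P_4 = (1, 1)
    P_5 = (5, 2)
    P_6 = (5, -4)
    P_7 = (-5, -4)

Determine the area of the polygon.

Apply the shoelace formula: 2A = Σ (x_i·y_{i+1} − x_{i+1}·y_i), indices taken mod 7.
Σ = (-23) + (-49) + (-1) + (-3) + (-30) + (-40) + (-2) = -148
Area = |Σ|/2 = 74.

74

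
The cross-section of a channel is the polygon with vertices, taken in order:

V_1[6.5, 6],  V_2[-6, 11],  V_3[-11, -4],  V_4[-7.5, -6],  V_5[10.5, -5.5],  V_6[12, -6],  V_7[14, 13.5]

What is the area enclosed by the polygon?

Apply Gauss's area formula: 2A = Σ (x_i·y_{i+1} − x_{i+1}·y_i), indices taken mod 7.
Σ = (107.5) + (145) + (36) + (104.25) + (3) + (246) + (-3.75) = 638
Area = |Σ|/2 = 319.

319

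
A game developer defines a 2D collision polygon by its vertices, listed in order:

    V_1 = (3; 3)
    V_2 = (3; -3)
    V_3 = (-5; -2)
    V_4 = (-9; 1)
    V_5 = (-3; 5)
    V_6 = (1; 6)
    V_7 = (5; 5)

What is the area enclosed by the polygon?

Apply the shoelace formula: 2A = Σ (x_i·y_{i+1} − x_{i+1}·y_i), indices taken mod 7.
Cross-terms: -18, -21, -23, -42, -23, -25, 0  ⇒  Σ = -152
Area = |Σ|/2 = 76.

76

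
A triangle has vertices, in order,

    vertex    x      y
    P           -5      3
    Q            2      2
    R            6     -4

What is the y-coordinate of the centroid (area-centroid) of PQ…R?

Apply Gauss's area formula. First the cross-terms c_i = x_i·y_{i+1} − x_{i+1}·y_i:
  -16, -20, -2  ⇒  2A = -38, A = -19.
Then Σ (y_i + y_{i+1})·c_i = -38, so ȳ = -38 / (6·(-19)) = 1/3.

1/3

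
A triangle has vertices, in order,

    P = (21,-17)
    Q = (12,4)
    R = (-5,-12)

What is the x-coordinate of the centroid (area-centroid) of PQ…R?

Apply Gauss's area formula. First the cross-terms c_i = x_i·y_{i+1} − x_{i+1}·y_i:
  288, -124, 337  ⇒  2A = 501, A = 250.5.
Then Σ (x_i + x_{i+1})·c_i = 14028, so x̄ = 14028 / (6·250.5) = 28/3.

28/3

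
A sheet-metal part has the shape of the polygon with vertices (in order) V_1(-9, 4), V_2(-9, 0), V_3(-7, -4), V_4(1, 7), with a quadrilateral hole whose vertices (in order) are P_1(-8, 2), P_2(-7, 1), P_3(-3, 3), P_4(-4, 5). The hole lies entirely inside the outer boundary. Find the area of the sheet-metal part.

38.5

Outer boundary:
Cross-terms: 36, 36, -45, 67  ⇒  Σ = 94
Area = |Σ|/2 = 47.
Hole:
Apply Gauss's area formula: 2A = Σ (x_i·y_{i+1} − x_{i+1}·y_i), indices taken mod 4.
Cross-terms: 6, -18, -3, 32  ⇒  Σ = 17
Area = |Σ|/2 = 8.5.
Net area = 47 − 8.5 = 38.5.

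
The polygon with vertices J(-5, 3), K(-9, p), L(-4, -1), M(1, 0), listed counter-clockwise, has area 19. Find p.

Write out the shoelace sum; only the two edges meeting at K involve p:
2·Area = [((-5)·p − (-9)·3) + ((-9)·(-1) − (-4)·p)] + 4
       = -1·p + 40 = 38
⇒ p = 2.

2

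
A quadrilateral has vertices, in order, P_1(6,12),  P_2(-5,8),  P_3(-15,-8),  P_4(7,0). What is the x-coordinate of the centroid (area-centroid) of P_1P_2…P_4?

-2

Apply Gauss's area formula. First the cross-terms c_i = x_i·y_{i+1} − x_{i+1}·y_i:
  108, 160, 56, 84  ⇒  2A = 408, A = 204.
Then Σ (x_i + x_{i+1})·c_i = -2448, so x̄ = -2448 / (6·204) = -2.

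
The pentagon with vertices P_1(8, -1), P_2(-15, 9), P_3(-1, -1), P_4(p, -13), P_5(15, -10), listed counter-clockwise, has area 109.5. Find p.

Write out the shoelace sum; only the two edges meeting at P_4 involve p:
2·Area = [((-1)·(-13) − p·(-1)) + (p·(-10) − 15·(-13))] + 146
       = -9·p + 354 = 219
⇒ p = 15.

15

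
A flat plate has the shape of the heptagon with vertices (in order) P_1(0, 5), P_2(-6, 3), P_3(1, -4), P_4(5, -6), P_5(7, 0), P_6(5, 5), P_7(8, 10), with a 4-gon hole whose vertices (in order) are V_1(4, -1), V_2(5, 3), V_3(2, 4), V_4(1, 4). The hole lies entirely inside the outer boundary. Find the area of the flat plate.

Outer boundary:
Apply the shoelace (surveyor's) formula: 2A = Σ (x_i·y_{i+1} − x_{i+1}·y_i), indices taken mod 7.
Σ = (30) + (21) + (14) + (42) + (35) + (10) + (40) = 192
Area = |Σ|/2 = 96.
Hole:
Apply Gauss's area formula: 2A = Σ (x_i·y_{i+1} − x_{i+1}·y_i), indices taken mod 4.
Cross-terms: 17, 14, 4, -17  ⇒  Σ = 18
Area = |Σ|/2 = 9.
Net area = 96 − 9 = 87.

87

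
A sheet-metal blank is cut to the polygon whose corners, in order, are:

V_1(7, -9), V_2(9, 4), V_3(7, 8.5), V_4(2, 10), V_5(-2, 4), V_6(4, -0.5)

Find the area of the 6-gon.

95.5

Apply Gauss's area formula: 2A = Σ (x_i·y_{i+1} − x_{i+1}·y_i), indices taken mod 6.
Σ = (109) + (48.5) + (53) + (28) + (-15) + (-32.5) = 191
Area = |Σ|/2 = 95.5.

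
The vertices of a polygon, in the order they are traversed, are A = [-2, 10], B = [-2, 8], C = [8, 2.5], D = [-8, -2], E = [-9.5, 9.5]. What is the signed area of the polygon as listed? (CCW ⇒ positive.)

Apply the shoelace formula: 2A = Σ (x_i·y_{i+1} − x_{i+1}·y_i), indices taken mod 5.
Σ = (4) + (-69) + (4) + (-95) + (-76) = -232
Signed area = Σ/2 = -116 (negative ⇒ clockwise traversal).

-116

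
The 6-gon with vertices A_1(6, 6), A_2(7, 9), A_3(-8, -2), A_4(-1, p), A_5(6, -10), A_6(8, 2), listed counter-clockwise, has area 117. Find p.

-2

Write out the shoelace sum; only the two edges meeting at A_4 involve p:
2·Area = [((-8)·p − (-1)·(-2)) + ((-1)·(-10) − 6·p)] + 198
       = -14·p + 206 = 234
⇒ p = -2.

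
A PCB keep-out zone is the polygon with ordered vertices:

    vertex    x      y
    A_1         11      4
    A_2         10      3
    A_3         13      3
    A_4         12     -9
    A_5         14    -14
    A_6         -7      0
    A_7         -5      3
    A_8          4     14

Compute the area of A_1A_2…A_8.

275

Apply the shoelace formula: 2A = Σ (x_i·y_{i+1} − x_{i+1}·y_i), indices taken mod 8.
Σ = (-7) + (-9) + (-153) + (-42) + (-98) + (-21) + (-82) + (-138) = -550
Area = |Σ|/2 = 275.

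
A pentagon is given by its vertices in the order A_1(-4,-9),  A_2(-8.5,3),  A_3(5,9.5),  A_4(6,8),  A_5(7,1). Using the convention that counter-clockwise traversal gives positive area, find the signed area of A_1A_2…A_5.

Apply the shoelace (surveyor's) formula: 2A = Σ (x_i·y_{i+1} − x_{i+1}·y_i), indices taken mod 5.
Σ = (-88.5) + (-95.75) + (-17) + (-50) + (-59) = -310.25
Signed area = Σ/2 = -155.125 (negative ⇒ clockwise traversal).

-155.125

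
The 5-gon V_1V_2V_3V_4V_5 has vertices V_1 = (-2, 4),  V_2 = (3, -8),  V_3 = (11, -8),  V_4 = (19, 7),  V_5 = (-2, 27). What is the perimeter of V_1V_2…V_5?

|V_1V_2| = √((5)² + (-12)²) = √169 = 13
|V_2V_3| = √((8)² + (0)²) = √64 = 8
|V_3V_4| = √((8)² + (15)²) = √289 = 17
|V_4V_5| = √((-21)² + (20)²) = √841 = 29
|V_5V_1| = √((0)² + (-23)²) = √529 = 23
Perimeter = 13 + 8 + 17 + 29 + 23 = 90.

90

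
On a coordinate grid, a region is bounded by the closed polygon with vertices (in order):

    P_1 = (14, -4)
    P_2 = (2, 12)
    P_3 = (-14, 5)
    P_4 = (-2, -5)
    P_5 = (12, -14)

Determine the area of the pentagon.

335

P_1→P_2: (14)(12) − (2)(-4) = 176
P_2→P_3: (2)(5) − (-14)(12) = 178
P_3→P_4: (-14)(-5) − (-2)(5) = 80
P_4→P_5: (-2)(-14) − (12)(-5) = 88
P_5→P_1: (12)(-4) − (14)(-14) = 148
Σ = 670
Area = |Σ|/2 = 335.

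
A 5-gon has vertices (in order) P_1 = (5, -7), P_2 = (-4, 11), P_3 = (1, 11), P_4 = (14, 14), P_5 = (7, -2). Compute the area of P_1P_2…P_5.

Apply the surveyor's formula: 2A = Σ (x_i·y_{i+1} − x_{i+1}·y_i), indices taken mod 5.
P_1→P_2: (5)(11) − (-4)(-7) = 27
P_2→P_3: (-4)(11) − (1)(11) = -55
P_3→P_4: (1)(14) − (14)(11) = -140
P_4→P_5: (14)(-2) − (7)(14) = -126
P_5→P_1: (7)(-7) − (5)(-2) = -39
Σ = -333
Area = |Σ|/2 = 166.5.

166.5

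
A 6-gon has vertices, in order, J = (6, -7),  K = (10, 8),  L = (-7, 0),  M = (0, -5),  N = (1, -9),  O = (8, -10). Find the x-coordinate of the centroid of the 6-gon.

Apply the shoelace (surveyor's) formula. First the cross-terms c_i = x_i·y_{i+1} − x_{i+1}·y_i:
  118, 56, 35, 5, 62, 4  ⇒  2A = 280, A = 140.
Then Σ (x_i + x_{i+1})·c_i = 2430, so x̄ = 2430 / (6·140) = 81/28.

81/28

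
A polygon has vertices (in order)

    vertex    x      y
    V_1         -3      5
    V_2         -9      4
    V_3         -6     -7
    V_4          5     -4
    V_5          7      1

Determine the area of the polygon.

Cross-terms: 33, 87, 59, 33, 38  ⇒  Σ = 250
Area = |Σ|/2 = 125.

125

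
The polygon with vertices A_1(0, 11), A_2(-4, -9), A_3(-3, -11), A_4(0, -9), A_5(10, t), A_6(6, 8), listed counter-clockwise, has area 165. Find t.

The doubled signed area Σ (x_i y_{i+1} − x_{i+1} y_i) is linear in t.
With t=0 it equals 324; the coefficient of t is -6 (from the two edges through A_5).
So -6·t + 324 = 2·165 = 330 ⇒ t = -1.

-1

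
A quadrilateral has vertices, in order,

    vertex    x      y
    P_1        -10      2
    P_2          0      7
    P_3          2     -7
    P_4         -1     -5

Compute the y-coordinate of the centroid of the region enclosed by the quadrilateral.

Apply the shoelace (surveyor's) formula. First the cross-terms c_i = x_i·y_{i+1} − x_{i+1}·y_i:
  -70, -14, -17, -52  ⇒  2A = -153, A = -76.5.
Then Σ (y_i + y_{i+1})·c_i = -270, so ȳ = -270 / (6·(-76.5)) = 10/17.

10/17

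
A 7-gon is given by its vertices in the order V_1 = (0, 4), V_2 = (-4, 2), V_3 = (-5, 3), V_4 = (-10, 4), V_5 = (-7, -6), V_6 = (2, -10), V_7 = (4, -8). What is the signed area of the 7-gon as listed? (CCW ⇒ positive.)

117

Σ = (16) + (-2) + (10) + (88) + (82) + (24) + (16) = 234
Signed area = Σ/2 = 117 (positive ⇒ counter-clockwise traversal).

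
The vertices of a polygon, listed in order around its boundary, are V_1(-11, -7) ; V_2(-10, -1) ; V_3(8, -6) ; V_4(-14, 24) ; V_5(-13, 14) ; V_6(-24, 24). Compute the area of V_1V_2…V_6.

344.5

Σ = (-59) + (68) + (108) + (116) + (24) + (432) = 689
Area = |Σ|/2 = 344.5.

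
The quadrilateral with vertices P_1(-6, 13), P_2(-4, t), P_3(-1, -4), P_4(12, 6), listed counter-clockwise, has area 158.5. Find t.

The doubled signed area Σ (x_i y_{i+1} − x_{i+1} y_i) is linear in t.
With t=0 it equals 302; the coefficient of t is -5 (from the two edges through P_2).
So -5·t + 302 = 2·158.5 = 317 ⇒ t = -3.

-3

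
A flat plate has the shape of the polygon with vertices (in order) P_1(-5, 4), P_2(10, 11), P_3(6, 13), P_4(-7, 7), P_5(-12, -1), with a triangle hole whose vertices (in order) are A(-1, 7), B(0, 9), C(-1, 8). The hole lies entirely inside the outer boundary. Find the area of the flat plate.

Outer boundary:
Apply the shoelace formula: 2A = Σ (x_i·y_{i+1} − x_{i+1}·y_i), indices taken mod 5.
Σ = (-95) + (64) + (133) + (91) + (-53) = 140
Area = |Σ|/2 = 70.
Hole:
Apply the surveyor's formula: 2A = Σ (x_i·y_{i+1} − x_{i+1}·y_i), indices taken mod 3.
Σ = (-9) + (9) + (1) = 1
Area = |Σ|/2 = 0.5.
Net area = 70 − 0.5 = 69.5.

69.5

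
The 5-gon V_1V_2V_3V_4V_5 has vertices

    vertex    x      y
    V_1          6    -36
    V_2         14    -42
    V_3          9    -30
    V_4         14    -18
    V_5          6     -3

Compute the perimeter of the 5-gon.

86

|V_1V_2| = √((8)² + (-6)²) = √100 = 10
|V_2V_3| = √((-5)² + (12)²) = √169 = 13
|V_3V_4| = √((5)² + (12)²) = √169 = 13
|V_4V_5| = √((-8)² + (15)²) = √289 = 17
|V_5V_1| = √((0)² + (-33)²) = √1089 = 33
Perimeter = 10 + 13 + 13 + 17 + 33 = 86.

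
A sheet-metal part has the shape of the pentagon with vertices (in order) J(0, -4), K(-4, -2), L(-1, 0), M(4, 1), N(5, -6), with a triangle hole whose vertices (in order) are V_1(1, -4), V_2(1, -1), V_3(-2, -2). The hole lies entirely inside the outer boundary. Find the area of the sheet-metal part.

Outer boundary:
Apply Gauss's area formula: 2A = Σ (x_i·y_{i+1} − x_{i+1}·y_i), indices taken mod 5.
Cross-terms: -16, -2, -1, -29, -20  ⇒  Σ = -68
Area = |Σ|/2 = 34.
Hole:
Σ = (3) + (-4) + (10) = 9
Area = |Σ|/2 = 4.5.
Net area = 34 − 4.5 = 29.5.

29.5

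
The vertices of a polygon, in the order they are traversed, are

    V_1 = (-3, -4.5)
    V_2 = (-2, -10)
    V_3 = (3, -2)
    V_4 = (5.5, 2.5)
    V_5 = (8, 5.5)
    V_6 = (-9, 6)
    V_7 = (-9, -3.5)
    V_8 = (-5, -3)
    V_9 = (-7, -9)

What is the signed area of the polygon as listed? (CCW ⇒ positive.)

152.375

Apply the surveyor's formula: 2A = Σ (x_i·y_{i+1} − x_{i+1}·y_i), indices taken mod 9.
Σ = (21) + (34) + (18.5) + (10.25) + (97.5) + (85.5) + (9.5) + (24) + (4.5) = 304.75
Signed area = Σ/2 = 152.375 (positive ⇒ counter-clockwise traversal).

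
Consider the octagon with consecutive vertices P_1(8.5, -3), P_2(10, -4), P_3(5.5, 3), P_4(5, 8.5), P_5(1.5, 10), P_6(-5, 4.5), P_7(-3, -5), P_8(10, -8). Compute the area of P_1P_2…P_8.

162.125

Apply the shoelace (surveyor's) formula: 2A = Σ (x_i·y_{i+1} − x_{i+1}·y_i), indices taken mod 8.
Σ = (-4) + (52) + (31.75) + (37.25) + (56.75) + (38.5) + (74) + (38) = 324.25
Area = |Σ|/2 = 162.125.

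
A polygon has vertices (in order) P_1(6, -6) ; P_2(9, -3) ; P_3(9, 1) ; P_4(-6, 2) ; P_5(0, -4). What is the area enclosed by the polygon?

72

Apply Gauss's area formula: 2A = Σ (x_i·y_{i+1} − x_{i+1}·y_i), indices taken mod 5.
Σ = (36) + (36) + (24) + (24) + (24) = 144
Area = |Σ|/2 = 72.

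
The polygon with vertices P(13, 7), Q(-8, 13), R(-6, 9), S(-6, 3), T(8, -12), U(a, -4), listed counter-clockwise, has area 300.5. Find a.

The doubled signed area Σ (x_i y_{i+1} − x_{i+1} y_i) is linear in a.
With a=0 it equals 335; the coefficient of a is 19 (from the two edges through U).
So 19·a + 335 = 2·300.5 = 601 ⇒ a = 14.

14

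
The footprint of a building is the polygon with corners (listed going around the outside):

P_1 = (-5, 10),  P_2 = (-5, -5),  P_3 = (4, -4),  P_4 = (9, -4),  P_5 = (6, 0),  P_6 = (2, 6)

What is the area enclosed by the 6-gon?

122.5

Apply Gauss's area formula: 2A = Σ (x_i·y_{i+1} − x_{i+1}·y_i), indices taken mod 6.
Cross-terms: 75, 40, 20, 24, 36, 50  ⇒  Σ = 245
Area = |Σ|/2 = 122.5.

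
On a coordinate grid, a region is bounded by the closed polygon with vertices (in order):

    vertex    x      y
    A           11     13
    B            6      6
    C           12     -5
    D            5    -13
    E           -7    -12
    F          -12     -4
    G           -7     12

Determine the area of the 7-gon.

Apply Gauss's area formula: 2A = Σ (x_i·y_{i+1} − x_{i+1}·y_i), indices taken mod 7.
Σ = (-12) + (-102) + (-131) + (-151) + (-116) + (-172) + (-223) = -907
Area = |Σ|/2 = 453.5.

453.5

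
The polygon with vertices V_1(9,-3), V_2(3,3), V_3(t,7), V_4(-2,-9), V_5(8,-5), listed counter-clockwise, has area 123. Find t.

Write out the shoelace sum; only the two edges meeting at V_3 involve t:
2·Area = [(3·7 − t·3) + (t·(-9) − (-2)·7)] + 139
       = -12·t + 174 = 246
⇒ t = -6.

-6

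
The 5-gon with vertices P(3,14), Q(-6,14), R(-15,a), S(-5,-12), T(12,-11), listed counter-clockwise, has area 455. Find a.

6

Write out the shoelace sum; only the two edges meeting at R involve a:
2·Area = [((-6)·a − (-15)·14) + ((-15)·(-12) − (-5)·a)] + 526
       = -1·a + 916 = 910
⇒ a = 6.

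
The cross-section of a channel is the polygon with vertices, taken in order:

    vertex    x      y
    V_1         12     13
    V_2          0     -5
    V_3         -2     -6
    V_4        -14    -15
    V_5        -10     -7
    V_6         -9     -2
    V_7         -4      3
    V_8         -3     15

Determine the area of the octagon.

262

Apply the shoelace formula: 2A = Σ (x_i·y_{i+1} − x_{i+1}·y_i), indices taken mod 8.
Cross-terms: -60, -10, -54, -52, -43, -35, -51, -219  ⇒  Σ = -524
Area = |Σ|/2 = 262.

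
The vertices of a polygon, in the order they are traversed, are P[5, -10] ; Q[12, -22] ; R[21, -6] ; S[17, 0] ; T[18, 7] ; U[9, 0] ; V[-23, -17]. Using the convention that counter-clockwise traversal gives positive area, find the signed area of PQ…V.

Σ = (10) + (390) + (102) + (119) + (-63) + (-153) + (315) = 720
Signed area = Σ/2 = 360 (positive ⇒ counter-clockwise traversal).

360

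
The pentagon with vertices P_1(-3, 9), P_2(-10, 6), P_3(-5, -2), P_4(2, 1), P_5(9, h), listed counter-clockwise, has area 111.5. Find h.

6

Write out the shoelace sum; only the two edges meeting at P_5 involve h:
2·Area = [(2·h − 9·1) + (9·9 − (-3)·h)] + 121
       = 5·h + 193 = 223
⇒ h = 6.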